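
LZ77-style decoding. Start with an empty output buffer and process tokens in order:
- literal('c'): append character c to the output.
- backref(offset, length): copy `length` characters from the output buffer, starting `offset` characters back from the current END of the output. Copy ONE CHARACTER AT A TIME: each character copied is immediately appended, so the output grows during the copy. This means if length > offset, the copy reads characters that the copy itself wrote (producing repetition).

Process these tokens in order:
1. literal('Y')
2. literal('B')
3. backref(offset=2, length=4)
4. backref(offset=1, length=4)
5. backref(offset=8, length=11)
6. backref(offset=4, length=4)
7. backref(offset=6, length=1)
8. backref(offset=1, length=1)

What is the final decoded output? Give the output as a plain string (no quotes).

Answer: YBYBYBBBBBYBYBBBBBYBYBYBYBB

Derivation:
Token 1: literal('Y'). Output: "Y"
Token 2: literal('B'). Output: "YB"
Token 3: backref(off=2, len=4) (overlapping!). Copied 'YBYB' from pos 0. Output: "YBYBYB"
Token 4: backref(off=1, len=4) (overlapping!). Copied 'BBBB' from pos 5. Output: "YBYBYBBBBB"
Token 5: backref(off=8, len=11) (overlapping!). Copied 'YBYBBBBBYBY' from pos 2. Output: "YBYBYBBBBBYBYBBBBBYBY"
Token 6: backref(off=4, len=4). Copied 'BYBY' from pos 17. Output: "YBYBYBBBBBYBYBBBBBYBYBYBY"
Token 7: backref(off=6, len=1). Copied 'B' from pos 19. Output: "YBYBYBBBBBYBYBBBBBYBYBYBYB"
Token 8: backref(off=1, len=1). Copied 'B' from pos 25. Output: "YBYBYBBBBBYBYBBBBBYBYBYBYBB"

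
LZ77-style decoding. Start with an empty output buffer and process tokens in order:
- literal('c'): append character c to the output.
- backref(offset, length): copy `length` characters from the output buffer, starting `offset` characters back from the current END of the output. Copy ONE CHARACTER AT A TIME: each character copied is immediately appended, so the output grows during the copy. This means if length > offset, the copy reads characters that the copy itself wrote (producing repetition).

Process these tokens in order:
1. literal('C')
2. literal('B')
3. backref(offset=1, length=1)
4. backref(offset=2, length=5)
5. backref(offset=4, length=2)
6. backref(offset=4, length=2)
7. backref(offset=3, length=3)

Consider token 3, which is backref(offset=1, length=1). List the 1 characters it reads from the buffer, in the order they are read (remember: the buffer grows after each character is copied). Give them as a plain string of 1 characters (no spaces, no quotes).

Token 1: literal('C'). Output: "C"
Token 2: literal('B'). Output: "CB"
Token 3: backref(off=1, len=1). Buffer before: "CB" (len 2)
  byte 1: read out[1]='B', append. Buffer now: "CBB"

Answer: B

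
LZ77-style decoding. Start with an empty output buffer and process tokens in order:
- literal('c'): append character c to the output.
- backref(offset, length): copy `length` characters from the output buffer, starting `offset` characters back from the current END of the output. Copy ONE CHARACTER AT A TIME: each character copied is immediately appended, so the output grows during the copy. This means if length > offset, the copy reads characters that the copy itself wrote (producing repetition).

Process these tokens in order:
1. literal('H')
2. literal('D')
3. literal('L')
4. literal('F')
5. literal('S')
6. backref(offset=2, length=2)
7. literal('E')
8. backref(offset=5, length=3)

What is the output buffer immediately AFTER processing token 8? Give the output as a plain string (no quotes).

Answer: HDLFSFSEFSF

Derivation:
Token 1: literal('H'). Output: "H"
Token 2: literal('D'). Output: "HD"
Token 3: literal('L'). Output: "HDL"
Token 4: literal('F'). Output: "HDLF"
Token 5: literal('S'). Output: "HDLFS"
Token 6: backref(off=2, len=2). Copied 'FS' from pos 3. Output: "HDLFSFS"
Token 7: literal('E'). Output: "HDLFSFSE"
Token 8: backref(off=5, len=3). Copied 'FSF' from pos 3. Output: "HDLFSFSEFSF"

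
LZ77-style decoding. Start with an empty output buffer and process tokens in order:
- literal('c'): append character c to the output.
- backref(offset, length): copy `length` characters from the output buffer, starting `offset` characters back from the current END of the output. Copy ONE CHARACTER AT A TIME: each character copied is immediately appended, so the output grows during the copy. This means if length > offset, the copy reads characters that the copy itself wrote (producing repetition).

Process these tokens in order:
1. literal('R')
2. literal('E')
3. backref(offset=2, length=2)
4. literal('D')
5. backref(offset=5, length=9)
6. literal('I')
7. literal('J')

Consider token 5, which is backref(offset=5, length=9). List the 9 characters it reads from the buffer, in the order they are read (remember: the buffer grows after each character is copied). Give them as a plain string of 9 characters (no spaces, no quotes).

Answer: REREDRERE

Derivation:
Token 1: literal('R'). Output: "R"
Token 2: literal('E'). Output: "RE"
Token 3: backref(off=2, len=2). Copied 'RE' from pos 0. Output: "RERE"
Token 4: literal('D'). Output: "RERED"
Token 5: backref(off=5, len=9). Buffer before: "RERED" (len 5)
  byte 1: read out[0]='R', append. Buffer now: "REREDR"
  byte 2: read out[1]='E', append. Buffer now: "REREDRE"
  byte 3: read out[2]='R', append. Buffer now: "REREDRER"
  byte 4: read out[3]='E', append. Buffer now: "REREDRERE"
  byte 5: read out[4]='D', append. Buffer now: "REREDRERED"
  byte 6: read out[5]='R', append. Buffer now: "REREDREREDR"
  byte 7: read out[6]='E', append. Buffer now: "REREDREREDRE"
  byte 8: read out[7]='R', append. Buffer now: "REREDREREDRER"
  byte 9: read out[8]='E', append. Buffer now: "REREDREREDRERE"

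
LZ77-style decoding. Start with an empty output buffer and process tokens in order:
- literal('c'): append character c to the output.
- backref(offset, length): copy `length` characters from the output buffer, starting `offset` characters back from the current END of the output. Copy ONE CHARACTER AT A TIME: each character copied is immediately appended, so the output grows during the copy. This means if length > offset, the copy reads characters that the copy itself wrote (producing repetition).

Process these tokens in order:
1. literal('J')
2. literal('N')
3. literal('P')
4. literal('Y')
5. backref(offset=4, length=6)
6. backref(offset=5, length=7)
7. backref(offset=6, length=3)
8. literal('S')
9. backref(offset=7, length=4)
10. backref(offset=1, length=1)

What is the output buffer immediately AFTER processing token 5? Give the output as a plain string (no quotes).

Token 1: literal('J'). Output: "J"
Token 2: literal('N'). Output: "JN"
Token 3: literal('P'). Output: "JNP"
Token 4: literal('Y'). Output: "JNPY"
Token 5: backref(off=4, len=6) (overlapping!). Copied 'JNPYJN' from pos 0. Output: "JNPYJNPYJN"

Answer: JNPYJNPYJN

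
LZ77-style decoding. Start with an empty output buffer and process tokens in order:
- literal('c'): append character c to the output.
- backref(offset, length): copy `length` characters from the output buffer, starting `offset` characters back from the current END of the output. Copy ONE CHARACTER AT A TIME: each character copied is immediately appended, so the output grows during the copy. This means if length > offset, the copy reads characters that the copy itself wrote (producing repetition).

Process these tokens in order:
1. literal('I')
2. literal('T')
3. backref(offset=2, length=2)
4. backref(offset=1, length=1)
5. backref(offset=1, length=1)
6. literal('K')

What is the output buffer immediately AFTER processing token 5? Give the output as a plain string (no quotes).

Token 1: literal('I'). Output: "I"
Token 2: literal('T'). Output: "IT"
Token 3: backref(off=2, len=2). Copied 'IT' from pos 0. Output: "ITIT"
Token 4: backref(off=1, len=1). Copied 'T' from pos 3. Output: "ITITT"
Token 5: backref(off=1, len=1). Copied 'T' from pos 4. Output: "ITITTT"

Answer: ITITTT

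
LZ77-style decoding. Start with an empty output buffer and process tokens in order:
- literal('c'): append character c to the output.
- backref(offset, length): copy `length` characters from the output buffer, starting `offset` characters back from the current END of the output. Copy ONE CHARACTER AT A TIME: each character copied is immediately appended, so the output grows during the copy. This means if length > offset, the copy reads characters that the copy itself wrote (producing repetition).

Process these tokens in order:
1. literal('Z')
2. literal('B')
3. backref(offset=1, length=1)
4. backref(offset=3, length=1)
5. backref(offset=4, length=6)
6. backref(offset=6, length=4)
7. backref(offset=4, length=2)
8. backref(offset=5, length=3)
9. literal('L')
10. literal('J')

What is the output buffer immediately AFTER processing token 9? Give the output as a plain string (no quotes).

Token 1: literal('Z'). Output: "Z"
Token 2: literal('B'). Output: "ZB"
Token 3: backref(off=1, len=1). Copied 'B' from pos 1. Output: "ZBB"
Token 4: backref(off=3, len=1). Copied 'Z' from pos 0. Output: "ZBBZ"
Token 5: backref(off=4, len=6) (overlapping!). Copied 'ZBBZZB' from pos 0. Output: "ZBBZZBBZZB"
Token 6: backref(off=6, len=4). Copied 'ZBBZ' from pos 4. Output: "ZBBZZBBZZBZBBZ"
Token 7: backref(off=4, len=2). Copied 'ZB' from pos 10. Output: "ZBBZZBBZZBZBBZZB"
Token 8: backref(off=5, len=3). Copied 'BBZ' from pos 11. Output: "ZBBZZBBZZBZBBZZBBBZ"
Token 9: literal('L'). Output: "ZBBZZBBZZBZBBZZBBBZL"

Answer: ZBBZZBBZZBZBBZZBBBZL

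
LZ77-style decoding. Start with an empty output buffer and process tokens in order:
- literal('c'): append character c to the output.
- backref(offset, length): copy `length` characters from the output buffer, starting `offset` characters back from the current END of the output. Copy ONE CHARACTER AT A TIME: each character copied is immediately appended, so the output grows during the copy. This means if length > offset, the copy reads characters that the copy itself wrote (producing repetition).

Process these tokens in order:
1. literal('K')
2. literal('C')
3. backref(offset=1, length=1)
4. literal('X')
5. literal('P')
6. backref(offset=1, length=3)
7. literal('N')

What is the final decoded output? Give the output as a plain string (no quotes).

Token 1: literal('K'). Output: "K"
Token 2: literal('C'). Output: "KC"
Token 3: backref(off=1, len=1). Copied 'C' from pos 1. Output: "KCC"
Token 4: literal('X'). Output: "KCCX"
Token 5: literal('P'). Output: "KCCXP"
Token 6: backref(off=1, len=3) (overlapping!). Copied 'PPP' from pos 4. Output: "KCCXPPPP"
Token 7: literal('N'). Output: "KCCXPPPPN"

Answer: KCCXPPPPN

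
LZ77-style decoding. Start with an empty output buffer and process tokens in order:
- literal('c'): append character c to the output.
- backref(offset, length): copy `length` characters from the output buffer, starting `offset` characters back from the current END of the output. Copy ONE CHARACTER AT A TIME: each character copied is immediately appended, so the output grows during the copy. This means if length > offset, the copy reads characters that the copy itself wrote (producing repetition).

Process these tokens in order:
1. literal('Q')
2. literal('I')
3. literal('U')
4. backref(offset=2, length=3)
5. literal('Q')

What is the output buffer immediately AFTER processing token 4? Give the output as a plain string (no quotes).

Token 1: literal('Q'). Output: "Q"
Token 2: literal('I'). Output: "QI"
Token 3: literal('U'). Output: "QIU"
Token 4: backref(off=2, len=3) (overlapping!). Copied 'IUI' from pos 1. Output: "QIUIUI"

Answer: QIUIUI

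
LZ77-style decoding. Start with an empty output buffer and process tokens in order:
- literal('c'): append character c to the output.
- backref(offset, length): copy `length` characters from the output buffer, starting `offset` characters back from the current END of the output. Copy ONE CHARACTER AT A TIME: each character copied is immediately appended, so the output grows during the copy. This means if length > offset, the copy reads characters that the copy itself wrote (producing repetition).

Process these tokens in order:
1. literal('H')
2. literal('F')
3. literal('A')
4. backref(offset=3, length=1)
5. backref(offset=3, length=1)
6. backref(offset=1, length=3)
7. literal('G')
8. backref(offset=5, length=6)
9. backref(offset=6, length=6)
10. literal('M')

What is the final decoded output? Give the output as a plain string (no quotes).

Answer: HFAHFFFFGFFFFGFFFFFGFM

Derivation:
Token 1: literal('H'). Output: "H"
Token 2: literal('F'). Output: "HF"
Token 3: literal('A'). Output: "HFA"
Token 4: backref(off=3, len=1). Copied 'H' from pos 0. Output: "HFAH"
Token 5: backref(off=3, len=1). Copied 'F' from pos 1. Output: "HFAHF"
Token 6: backref(off=1, len=3) (overlapping!). Copied 'FFF' from pos 4. Output: "HFAHFFFF"
Token 7: literal('G'). Output: "HFAHFFFFG"
Token 8: backref(off=5, len=6) (overlapping!). Copied 'FFFFGF' from pos 4. Output: "HFAHFFFFGFFFFGF"
Token 9: backref(off=6, len=6). Copied 'FFFFGF' from pos 9. Output: "HFAHFFFFGFFFFGFFFFFGF"
Token 10: literal('M'). Output: "HFAHFFFFGFFFFGFFFFFGFM"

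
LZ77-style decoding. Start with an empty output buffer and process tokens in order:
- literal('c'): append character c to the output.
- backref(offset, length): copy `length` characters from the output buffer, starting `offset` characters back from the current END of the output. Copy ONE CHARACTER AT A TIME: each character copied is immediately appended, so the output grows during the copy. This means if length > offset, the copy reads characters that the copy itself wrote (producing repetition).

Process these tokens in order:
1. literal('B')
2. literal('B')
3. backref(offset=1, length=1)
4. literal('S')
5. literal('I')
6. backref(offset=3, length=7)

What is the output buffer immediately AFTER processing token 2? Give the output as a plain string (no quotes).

Token 1: literal('B'). Output: "B"
Token 2: literal('B'). Output: "BB"

Answer: BB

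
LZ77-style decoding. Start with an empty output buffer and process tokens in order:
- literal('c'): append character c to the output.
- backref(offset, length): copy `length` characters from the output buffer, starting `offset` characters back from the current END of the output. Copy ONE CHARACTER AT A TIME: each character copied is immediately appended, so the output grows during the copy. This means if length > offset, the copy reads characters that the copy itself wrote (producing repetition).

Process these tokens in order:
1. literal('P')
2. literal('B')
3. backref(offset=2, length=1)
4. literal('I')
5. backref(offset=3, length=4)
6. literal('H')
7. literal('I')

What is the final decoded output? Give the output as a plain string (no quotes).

Answer: PBPIBPIBHI

Derivation:
Token 1: literal('P'). Output: "P"
Token 2: literal('B'). Output: "PB"
Token 3: backref(off=2, len=1). Copied 'P' from pos 0. Output: "PBP"
Token 4: literal('I'). Output: "PBPI"
Token 5: backref(off=3, len=4) (overlapping!). Copied 'BPIB' from pos 1. Output: "PBPIBPIB"
Token 6: literal('H'). Output: "PBPIBPIBH"
Token 7: literal('I'). Output: "PBPIBPIBHI"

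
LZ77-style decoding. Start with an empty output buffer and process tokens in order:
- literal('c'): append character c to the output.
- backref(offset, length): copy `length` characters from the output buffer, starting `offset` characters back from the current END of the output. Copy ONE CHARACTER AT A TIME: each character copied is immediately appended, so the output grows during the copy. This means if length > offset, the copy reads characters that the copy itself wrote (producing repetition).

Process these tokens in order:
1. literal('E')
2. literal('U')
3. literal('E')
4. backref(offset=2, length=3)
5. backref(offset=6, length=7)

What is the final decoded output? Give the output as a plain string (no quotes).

Token 1: literal('E'). Output: "E"
Token 2: literal('U'). Output: "EU"
Token 3: literal('E'). Output: "EUE"
Token 4: backref(off=2, len=3) (overlapping!). Copied 'UEU' from pos 1. Output: "EUEUEU"
Token 5: backref(off=6, len=7) (overlapping!). Copied 'EUEUEUE' from pos 0. Output: "EUEUEUEUEUEUE"

Answer: EUEUEUEUEUEUE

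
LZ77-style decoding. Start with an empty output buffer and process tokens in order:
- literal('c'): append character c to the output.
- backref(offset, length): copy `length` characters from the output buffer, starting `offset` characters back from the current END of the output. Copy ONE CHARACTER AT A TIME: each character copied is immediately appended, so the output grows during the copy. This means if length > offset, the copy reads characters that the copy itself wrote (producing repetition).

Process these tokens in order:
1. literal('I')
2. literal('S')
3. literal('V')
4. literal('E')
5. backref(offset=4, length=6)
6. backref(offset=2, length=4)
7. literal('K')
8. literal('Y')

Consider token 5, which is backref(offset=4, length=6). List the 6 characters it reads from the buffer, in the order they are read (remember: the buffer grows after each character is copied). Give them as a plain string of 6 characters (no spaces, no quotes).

Token 1: literal('I'). Output: "I"
Token 2: literal('S'). Output: "IS"
Token 3: literal('V'). Output: "ISV"
Token 4: literal('E'). Output: "ISVE"
Token 5: backref(off=4, len=6). Buffer before: "ISVE" (len 4)
  byte 1: read out[0]='I', append. Buffer now: "ISVEI"
  byte 2: read out[1]='S', append. Buffer now: "ISVEIS"
  byte 3: read out[2]='V', append. Buffer now: "ISVEISV"
  byte 4: read out[3]='E', append. Buffer now: "ISVEISVE"
  byte 5: read out[4]='I', append. Buffer now: "ISVEISVEI"
  byte 6: read out[5]='S', append. Buffer now: "ISVEISVEIS"

Answer: ISVEIS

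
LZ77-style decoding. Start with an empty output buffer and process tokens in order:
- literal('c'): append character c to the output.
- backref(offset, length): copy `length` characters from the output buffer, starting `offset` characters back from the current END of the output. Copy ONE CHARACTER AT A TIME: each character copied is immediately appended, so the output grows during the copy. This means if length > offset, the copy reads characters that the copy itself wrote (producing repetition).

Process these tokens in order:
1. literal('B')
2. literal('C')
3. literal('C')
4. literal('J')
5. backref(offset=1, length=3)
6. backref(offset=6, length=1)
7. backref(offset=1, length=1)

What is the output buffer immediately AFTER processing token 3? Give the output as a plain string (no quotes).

Token 1: literal('B'). Output: "B"
Token 2: literal('C'). Output: "BC"
Token 3: literal('C'). Output: "BCC"

Answer: BCC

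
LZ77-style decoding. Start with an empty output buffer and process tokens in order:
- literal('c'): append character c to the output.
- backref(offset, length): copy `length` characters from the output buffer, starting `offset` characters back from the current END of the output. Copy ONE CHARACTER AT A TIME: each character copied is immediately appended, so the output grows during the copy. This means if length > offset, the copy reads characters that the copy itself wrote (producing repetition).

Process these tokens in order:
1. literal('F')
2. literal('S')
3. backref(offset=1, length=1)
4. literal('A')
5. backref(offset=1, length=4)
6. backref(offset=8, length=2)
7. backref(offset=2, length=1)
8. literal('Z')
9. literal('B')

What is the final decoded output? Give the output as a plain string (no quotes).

Token 1: literal('F'). Output: "F"
Token 2: literal('S'). Output: "FS"
Token 3: backref(off=1, len=1). Copied 'S' from pos 1. Output: "FSS"
Token 4: literal('A'). Output: "FSSA"
Token 5: backref(off=1, len=4) (overlapping!). Copied 'AAAA' from pos 3. Output: "FSSAAAAA"
Token 6: backref(off=8, len=2). Copied 'FS' from pos 0. Output: "FSSAAAAAFS"
Token 7: backref(off=2, len=1). Copied 'F' from pos 8. Output: "FSSAAAAAFSF"
Token 8: literal('Z'). Output: "FSSAAAAAFSFZ"
Token 9: literal('B'). Output: "FSSAAAAAFSFZB"

Answer: FSSAAAAAFSFZB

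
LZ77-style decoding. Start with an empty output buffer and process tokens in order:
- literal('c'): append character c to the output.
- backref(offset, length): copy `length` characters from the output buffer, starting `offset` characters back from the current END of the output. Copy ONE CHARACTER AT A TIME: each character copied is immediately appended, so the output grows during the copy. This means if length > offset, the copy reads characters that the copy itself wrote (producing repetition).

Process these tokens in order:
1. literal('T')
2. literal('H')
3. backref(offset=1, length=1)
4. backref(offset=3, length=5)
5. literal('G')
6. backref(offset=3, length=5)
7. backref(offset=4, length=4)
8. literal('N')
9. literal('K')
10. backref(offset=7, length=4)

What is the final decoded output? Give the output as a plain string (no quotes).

Token 1: literal('T'). Output: "T"
Token 2: literal('H'). Output: "TH"
Token 3: backref(off=1, len=1). Copied 'H' from pos 1. Output: "THH"
Token 4: backref(off=3, len=5) (overlapping!). Copied 'THHTH' from pos 0. Output: "THHTHHTH"
Token 5: literal('G'). Output: "THHTHHTHG"
Token 6: backref(off=3, len=5) (overlapping!). Copied 'THGTH' from pos 6. Output: "THHTHHTHGTHGTH"
Token 7: backref(off=4, len=4). Copied 'HGTH' from pos 10. Output: "THHTHHTHGTHGTHHGTH"
Token 8: literal('N'). Output: "THHTHHTHGTHGTHHGTHN"
Token 9: literal('K'). Output: "THHTHHTHGTHGTHHGTHNK"
Token 10: backref(off=7, len=4). Copied 'HHGT' from pos 13. Output: "THHTHHTHGTHGTHHGTHNKHHGT"

Answer: THHTHHTHGTHGTHHGTHNKHHGT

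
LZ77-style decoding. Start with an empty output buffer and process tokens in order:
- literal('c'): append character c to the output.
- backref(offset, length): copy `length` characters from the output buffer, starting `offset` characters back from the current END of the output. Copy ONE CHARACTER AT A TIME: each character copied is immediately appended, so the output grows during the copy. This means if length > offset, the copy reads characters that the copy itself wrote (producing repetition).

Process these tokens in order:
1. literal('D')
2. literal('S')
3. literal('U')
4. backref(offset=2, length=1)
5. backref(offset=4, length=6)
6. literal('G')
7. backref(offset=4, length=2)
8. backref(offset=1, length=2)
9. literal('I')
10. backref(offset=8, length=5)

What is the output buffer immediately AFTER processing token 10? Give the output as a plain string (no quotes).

Answer: DSUSDSUSDSGSDDDIDSGSD

Derivation:
Token 1: literal('D'). Output: "D"
Token 2: literal('S'). Output: "DS"
Token 3: literal('U'). Output: "DSU"
Token 4: backref(off=2, len=1). Copied 'S' from pos 1. Output: "DSUS"
Token 5: backref(off=4, len=6) (overlapping!). Copied 'DSUSDS' from pos 0. Output: "DSUSDSUSDS"
Token 6: literal('G'). Output: "DSUSDSUSDSG"
Token 7: backref(off=4, len=2). Copied 'SD' from pos 7. Output: "DSUSDSUSDSGSD"
Token 8: backref(off=1, len=2) (overlapping!). Copied 'DD' from pos 12. Output: "DSUSDSUSDSGSDDD"
Token 9: literal('I'). Output: "DSUSDSUSDSGSDDDI"
Token 10: backref(off=8, len=5). Copied 'DSGSD' from pos 8. Output: "DSUSDSUSDSGSDDDIDSGSD"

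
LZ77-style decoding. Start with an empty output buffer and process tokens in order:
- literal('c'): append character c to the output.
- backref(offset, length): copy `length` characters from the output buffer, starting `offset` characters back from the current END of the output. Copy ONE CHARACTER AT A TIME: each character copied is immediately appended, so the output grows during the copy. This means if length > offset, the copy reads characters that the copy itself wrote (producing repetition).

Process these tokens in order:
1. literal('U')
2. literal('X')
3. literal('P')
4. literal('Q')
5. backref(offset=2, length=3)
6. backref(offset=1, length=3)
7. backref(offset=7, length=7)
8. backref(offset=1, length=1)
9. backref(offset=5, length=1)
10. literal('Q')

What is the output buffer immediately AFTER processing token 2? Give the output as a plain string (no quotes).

Token 1: literal('U'). Output: "U"
Token 2: literal('X'). Output: "UX"

Answer: UX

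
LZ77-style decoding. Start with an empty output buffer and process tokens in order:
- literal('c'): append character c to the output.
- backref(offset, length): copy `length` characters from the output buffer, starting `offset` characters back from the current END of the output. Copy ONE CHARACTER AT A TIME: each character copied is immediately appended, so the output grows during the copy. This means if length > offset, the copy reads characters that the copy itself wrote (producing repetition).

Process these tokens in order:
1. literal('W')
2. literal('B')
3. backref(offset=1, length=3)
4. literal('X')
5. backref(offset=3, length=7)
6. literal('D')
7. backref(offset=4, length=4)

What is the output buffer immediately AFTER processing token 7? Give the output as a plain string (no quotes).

Token 1: literal('W'). Output: "W"
Token 2: literal('B'). Output: "WB"
Token 3: backref(off=1, len=3) (overlapping!). Copied 'BBB' from pos 1. Output: "WBBBB"
Token 4: literal('X'). Output: "WBBBBX"
Token 5: backref(off=3, len=7) (overlapping!). Copied 'BBXBBXB' from pos 3. Output: "WBBBBXBBXBBXB"
Token 6: literal('D'). Output: "WBBBBXBBXBBXBD"
Token 7: backref(off=4, len=4). Copied 'BXBD' from pos 10. Output: "WBBBBXBBXBBXBDBXBD"

Answer: WBBBBXBBXBBXBDBXBD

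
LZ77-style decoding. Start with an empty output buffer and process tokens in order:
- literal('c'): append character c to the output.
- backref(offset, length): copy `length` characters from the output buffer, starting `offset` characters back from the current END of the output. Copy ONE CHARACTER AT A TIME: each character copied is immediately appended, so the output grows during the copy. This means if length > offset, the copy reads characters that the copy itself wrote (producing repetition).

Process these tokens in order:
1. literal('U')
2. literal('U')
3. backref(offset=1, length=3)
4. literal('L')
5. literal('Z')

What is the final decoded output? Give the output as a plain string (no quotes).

Token 1: literal('U'). Output: "U"
Token 2: literal('U'). Output: "UU"
Token 3: backref(off=1, len=3) (overlapping!). Copied 'UUU' from pos 1. Output: "UUUUU"
Token 4: literal('L'). Output: "UUUUUL"
Token 5: literal('Z'). Output: "UUUUULZ"

Answer: UUUUULZ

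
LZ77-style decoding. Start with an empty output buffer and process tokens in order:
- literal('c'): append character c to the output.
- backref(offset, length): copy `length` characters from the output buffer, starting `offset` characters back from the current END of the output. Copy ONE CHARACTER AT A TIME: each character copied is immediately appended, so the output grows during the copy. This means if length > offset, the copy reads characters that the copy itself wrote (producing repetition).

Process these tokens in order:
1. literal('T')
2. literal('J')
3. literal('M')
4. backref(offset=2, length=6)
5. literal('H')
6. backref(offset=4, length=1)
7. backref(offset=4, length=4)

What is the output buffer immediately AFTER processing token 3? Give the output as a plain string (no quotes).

Answer: TJM

Derivation:
Token 1: literal('T'). Output: "T"
Token 2: literal('J'). Output: "TJ"
Token 3: literal('M'). Output: "TJM"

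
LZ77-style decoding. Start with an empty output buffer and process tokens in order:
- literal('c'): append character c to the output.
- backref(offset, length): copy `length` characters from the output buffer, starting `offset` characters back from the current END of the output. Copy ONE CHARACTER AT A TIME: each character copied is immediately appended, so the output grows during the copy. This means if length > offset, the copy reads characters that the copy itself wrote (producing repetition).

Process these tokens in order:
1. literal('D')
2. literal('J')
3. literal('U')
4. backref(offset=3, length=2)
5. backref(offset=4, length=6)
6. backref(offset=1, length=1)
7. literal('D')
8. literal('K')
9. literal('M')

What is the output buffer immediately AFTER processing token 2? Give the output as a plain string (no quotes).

Token 1: literal('D'). Output: "D"
Token 2: literal('J'). Output: "DJ"

Answer: DJ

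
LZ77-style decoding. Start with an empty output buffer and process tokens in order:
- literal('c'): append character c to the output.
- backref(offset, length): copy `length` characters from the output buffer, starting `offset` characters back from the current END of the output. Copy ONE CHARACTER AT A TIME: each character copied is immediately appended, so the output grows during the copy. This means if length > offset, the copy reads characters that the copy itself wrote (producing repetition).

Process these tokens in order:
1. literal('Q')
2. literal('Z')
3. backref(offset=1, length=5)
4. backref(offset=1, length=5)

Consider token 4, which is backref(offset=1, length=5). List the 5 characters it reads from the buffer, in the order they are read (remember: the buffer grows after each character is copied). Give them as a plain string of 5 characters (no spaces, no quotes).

Answer: ZZZZZ

Derivation:
Token 1: literal('Q'). Output: "Q"
Token 2: literal('Z'). Output: "QZ"
Token 3: backref(off=1, len=5) (overlapping!). Copied 'ZZZZZ' from pos 1. Output: "QZZZZZZ"
Token 4: backref(off=1, len=5). Buffer before: "QZZZZZZ" (len 7)
  byte 1: read out[6]='Z', append. Buffer now: "QZZZZZZZ"
  byte 2: read out[7]='Z', append. Buffer now: "QZZZZZZZZ"
  byte 3: read out[8]='Z', append. Buffer now: "QZZZZZZZZZ"
  byte 4: read out[9]='Z', append. Buffer now: "QZZZZZZZZZZ"
  byte 5: read out[10]='Z', append. Buffer now: "QZZZZZZZZZZZ"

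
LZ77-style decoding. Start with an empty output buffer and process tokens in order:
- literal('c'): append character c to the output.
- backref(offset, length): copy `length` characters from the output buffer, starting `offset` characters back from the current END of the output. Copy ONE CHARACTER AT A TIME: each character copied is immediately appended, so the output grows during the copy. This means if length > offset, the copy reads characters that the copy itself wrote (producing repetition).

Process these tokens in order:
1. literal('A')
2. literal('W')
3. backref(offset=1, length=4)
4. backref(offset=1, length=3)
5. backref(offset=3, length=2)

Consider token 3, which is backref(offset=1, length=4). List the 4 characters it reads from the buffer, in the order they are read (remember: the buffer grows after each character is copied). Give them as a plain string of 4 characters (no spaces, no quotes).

Answer: WWWW

Derivation:
Token 1: literal('A'). Output: "A"
Token 2: literal('W'). Output: "AW"
Token 3: backref(off=1, len=4). Buffer before: "AW" (len 2)
  byte 1: read out[1]='W', append. Buffer now: "AWW"
  byte 2: read out[2]='W', append. Buffer now: "AWWW"
  byte 3: read out[3]='W', append. Buffer now: "AWWWW"
  byte 4: read out[4]='W', append. Buffer now: "AWWWWW"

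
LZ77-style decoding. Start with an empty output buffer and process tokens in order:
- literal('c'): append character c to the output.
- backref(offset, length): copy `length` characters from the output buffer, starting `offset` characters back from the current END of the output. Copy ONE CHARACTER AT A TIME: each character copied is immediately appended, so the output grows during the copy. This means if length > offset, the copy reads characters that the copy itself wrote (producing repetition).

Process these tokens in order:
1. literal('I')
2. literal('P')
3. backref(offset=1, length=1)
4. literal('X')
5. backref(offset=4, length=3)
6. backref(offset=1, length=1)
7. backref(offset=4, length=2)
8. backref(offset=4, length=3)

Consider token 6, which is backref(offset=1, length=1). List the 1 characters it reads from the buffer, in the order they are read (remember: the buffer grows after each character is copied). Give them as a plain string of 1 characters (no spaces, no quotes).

Answer: P

Derivation:
Token 1: literal('I'). Output: "I"
Token 2: literal('P'). Output: "IP"
Token 3: backref(off=1, len=1). Copied 'P' from pos 1. Output: "IPP"
Token 4: literal('X'). Output: "IPPX"
Token 5: backref(off=4, len=3). Copied 'IPP' from pos 0. Output: "IPPXIPP"
Token 6: backref(off=1, len=1). Buffer before: "IPPXIPP" (len 7)
  byte 1: read out[6]='P', append. Buffer now: "IPPXIPPP"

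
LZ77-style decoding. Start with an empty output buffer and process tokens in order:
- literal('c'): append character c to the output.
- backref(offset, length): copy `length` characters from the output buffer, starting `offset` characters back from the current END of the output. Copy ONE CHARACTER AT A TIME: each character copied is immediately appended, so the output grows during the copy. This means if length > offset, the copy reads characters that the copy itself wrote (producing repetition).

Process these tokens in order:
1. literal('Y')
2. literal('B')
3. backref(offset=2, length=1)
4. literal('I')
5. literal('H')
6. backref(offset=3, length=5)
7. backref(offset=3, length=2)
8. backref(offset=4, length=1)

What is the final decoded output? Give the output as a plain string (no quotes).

Answer: YBYIHYIHYIHYY

Derivation:
Token 1: literal('Y'). Output: "Y"
Token 2: literal('B'). Output: "YB"
Token 3: backref(off=2, len=1). Copied 'Y' from pos 0. Output: "YBY"
Token 4: literal('I'). Output: "YBYI"
Token 5: literal('H'). Output: "YBYIH"
Token 6: backref(off=3, len=5) (overlapping!). Copied 'YIHYI' from pos 2. Output: "YBYIHYIHYI"
Token 7: backref(off=3, len=2). Copied 'HY' from pos 7. Output: "YBYIHYIHYIHY"
Token 8: backref(off=4, len=1). Copied 'Y' from pos 8. Output: "YBYIHYIHYIHYY"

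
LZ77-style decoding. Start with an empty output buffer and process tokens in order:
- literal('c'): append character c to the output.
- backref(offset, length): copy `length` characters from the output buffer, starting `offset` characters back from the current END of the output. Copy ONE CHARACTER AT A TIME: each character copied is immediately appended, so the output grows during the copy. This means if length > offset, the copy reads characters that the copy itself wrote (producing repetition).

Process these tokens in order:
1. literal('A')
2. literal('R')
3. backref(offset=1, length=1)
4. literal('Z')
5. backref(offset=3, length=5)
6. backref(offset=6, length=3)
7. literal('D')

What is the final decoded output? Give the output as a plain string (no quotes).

Token 1: literal('A'). Output: "A"
Token 2: literal('R'). Output: "AR"
Token 3: backref(off=1, len=1). Copied 'R' from pos 1. Output: "ARR"
Token 4: literal('Z'). Output: "ARRZ"
Token 5: backref(off=3, len=5) (overlapping!). Copied 'RRZRR' from pos 1. Output: "ARRZRRZRR"
Token 6: backref(off=6, len=3). Copied 'ZRR' from pos 3. Output: "ARRZRRZRRZRR"
Token 7: literal('D'). Output: "ARRZRRZRRZRRD"

Answer: ARRZRRZRRZRRD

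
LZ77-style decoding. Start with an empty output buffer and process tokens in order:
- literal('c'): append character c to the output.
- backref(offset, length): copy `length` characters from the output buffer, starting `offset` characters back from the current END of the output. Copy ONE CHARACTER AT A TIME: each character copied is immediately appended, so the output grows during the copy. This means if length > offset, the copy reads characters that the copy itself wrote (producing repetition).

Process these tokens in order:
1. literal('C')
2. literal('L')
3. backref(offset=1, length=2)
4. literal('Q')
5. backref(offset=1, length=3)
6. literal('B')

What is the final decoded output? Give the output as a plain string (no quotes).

Answer: CLLLQQQQB

Derivation:
Token 1: literal('C'). Output: "C"
Token 2: literal('L'). Output: "CL"
Token 3: backref(off=1, len=2) (overlapping!). Copied 'LL' from pos 1. Output: "CLLL"
Token 4: literal('Q'). Output: "CLLLQ"
Token 5: backref(off=1, len=3) (overlapping!). Copied 'QQQ' from pos 4. Output: "CLLLQQQQ"
Token 6: literal('B'). Output: "CLLLQQQQB"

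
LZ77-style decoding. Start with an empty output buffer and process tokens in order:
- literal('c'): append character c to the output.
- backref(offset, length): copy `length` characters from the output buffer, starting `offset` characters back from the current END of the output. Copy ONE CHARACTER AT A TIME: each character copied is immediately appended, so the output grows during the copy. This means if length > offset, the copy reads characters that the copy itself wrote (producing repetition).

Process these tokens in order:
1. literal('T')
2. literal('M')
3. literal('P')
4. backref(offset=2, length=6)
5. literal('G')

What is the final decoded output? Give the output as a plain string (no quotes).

Answer: TMPMPMPMPG

Derivation:
Token 1: literal('T'). Output: "T"
Token 2: literal('M'). Output: "TM"
Token 3: literal('P'). Output: "TMP"
Token 4: backref(off=2, len=6) (overlapping!). Copied 'MPMPMP' from pos 1. Output: "TMPMPMPMP"
Token 5: literal('G'). Output: "TMPMPMPMPG"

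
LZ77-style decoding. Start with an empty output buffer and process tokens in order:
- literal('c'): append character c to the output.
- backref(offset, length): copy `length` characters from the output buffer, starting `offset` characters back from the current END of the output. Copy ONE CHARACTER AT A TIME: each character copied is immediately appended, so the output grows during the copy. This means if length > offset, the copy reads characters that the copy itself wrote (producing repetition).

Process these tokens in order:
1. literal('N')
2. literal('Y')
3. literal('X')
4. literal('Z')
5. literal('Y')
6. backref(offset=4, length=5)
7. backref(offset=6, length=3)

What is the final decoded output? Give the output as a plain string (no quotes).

Answer: NYXZYYXZYYYYX

Derivation:
Token 1: literal('N'). Output: "N"
Token 2: literal('Y'). Output: "NY"
Token 3: literal('X'). Output: "NYX"
Token 4: literal('Z'). Output: "NYXZ"
Token 5: literal('Y'). Output: "NYXZY"
Token 6: backref(off=4, len=5) (overlapping!). Copied 'YXZYY' from pos 1. Output: "NYXZYYXZYY"
Token 7: backref(off=6, len=3). Copied 'YYX' from pos 4. Output: "NYXZYYXZYYYYX"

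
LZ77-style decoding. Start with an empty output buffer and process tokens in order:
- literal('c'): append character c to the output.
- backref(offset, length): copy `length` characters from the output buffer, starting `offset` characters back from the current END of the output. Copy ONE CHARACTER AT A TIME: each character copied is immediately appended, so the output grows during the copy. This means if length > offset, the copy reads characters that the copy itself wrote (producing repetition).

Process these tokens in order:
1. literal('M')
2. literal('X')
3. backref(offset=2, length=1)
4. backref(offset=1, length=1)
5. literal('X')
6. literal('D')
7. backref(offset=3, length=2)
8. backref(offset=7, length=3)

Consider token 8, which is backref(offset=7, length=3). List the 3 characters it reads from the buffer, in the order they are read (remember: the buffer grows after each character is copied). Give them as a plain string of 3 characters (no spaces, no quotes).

Answer: XMM

Derivation:
Token 1: literal('M'). Output: "M"
Token 2: literal('X'). Output: "MX"
Token 3: backref(off=2, len=1). Copied 'M' from pos 0. Output: "MXM"
Token 4: backref(off=1, len=1). Copied 'M' from pos 2. Output: "MXMM"
Token 5: literal('X'). Output: "MXMMX"
Token 6: literal('D'). Output: "MXMMXD"
Token 7: backref(off=3, len=2). Copied 'MX' from pos 3. Output: "MXMMXDMX"
Token 8: backref(off=7, len=3). Buffer before: "MXMMXDMX" (len 8)
  byte 1: read out[1]='X', append. Buffer now: "MXMMXDMXX"
  byte 2: read out[2]='M', append. Buffer now: "MXMMXDMXXM"
  byte 3: read out[3]='M', append. Buffer now: "MXMMXDMXXMM"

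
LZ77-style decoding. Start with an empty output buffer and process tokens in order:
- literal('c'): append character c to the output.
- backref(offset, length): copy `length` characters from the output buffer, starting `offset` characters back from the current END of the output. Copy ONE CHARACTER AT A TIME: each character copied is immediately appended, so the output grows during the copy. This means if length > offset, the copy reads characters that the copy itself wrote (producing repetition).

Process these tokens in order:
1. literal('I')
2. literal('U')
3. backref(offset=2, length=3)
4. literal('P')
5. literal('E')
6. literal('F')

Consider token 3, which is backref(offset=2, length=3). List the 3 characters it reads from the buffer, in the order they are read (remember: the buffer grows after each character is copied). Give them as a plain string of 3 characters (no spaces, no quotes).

Answer: IUI

Derivation:
Token 1: literal('I'). Output: "I"
Token 2: literal('U'). Output: "IU"
Token 3: backref(off=2, len=3). Buffer before: "IU" (len 2)
  byte 1: read out[0]='I', append. Buffer now: "IUI"
  byte 2: read out[1]='U', append. Buffer now: "IUIU"
  byte 3: read out[2]='I', append. Buffer now: "IUIUI"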